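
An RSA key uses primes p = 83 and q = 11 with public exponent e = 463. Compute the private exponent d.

147

φ(n) = (p−1)(q−1) = 82·10 = 820.
Need d with 463·d ≡ 1 (mod 820). Apply the extended Euclidean algorithm:
820 = 1·463 + 357
463 = 1·357 + 106
357 = 3·106 + 39
106 = 2·39 + 28
39 = 1·28 + 11
28 = 2·11 + 6
11 = 1·6 + 5
6 = 1·5 + 1
5 = 5·1 + 0
Back-substitute:
1 = 6 − 5
1 = −11 + 2·6
1 = 2·28 − 5·11
1 = −5·39 + 7·28
1 = 7·106 − 19·39
1 = −19·357 + 64·106
1 = 64·463 − 83·357
1 = −83·820 + 147·463
So 463·147 ≡ 1 (mod 820), hence d = 147.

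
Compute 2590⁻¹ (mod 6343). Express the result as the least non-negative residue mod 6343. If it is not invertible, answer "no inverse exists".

889

Apply the Euclidean algorithm to 6343 and 2590:
6343 = 2×2590 + 1163
2590 = 2×1163 + 264
1163 = 4×264 + 107
264 = 2×107 + 50
107 = 2×50 + 7
50 = 7×7 + 1
7 = 7×1 + 0
gcd = 1, so the inverse exists. Back-substitute:
1 = 50 − 7·7
1 = −7·107 + 15·50
1 = 15·264 − 37·107
1 = −37·1163 + 163·264
1 = 163·2590 − 363·1163
1 = −363·6343 + 889·2590
So 2590·889 ≡ 1 (mod 6343).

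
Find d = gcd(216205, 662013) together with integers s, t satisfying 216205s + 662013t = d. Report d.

11

Apply Euclid's algorithm to 662013 and 216205:
662013 = 3*216205 + 13398
216205 = 16*13398 + 1837
13398 = 7*1837 + 539
1837 = 3*539 + 220
539 = 2*220 + 99
220 = 2*99 + 22
99 = 4*22 + 11
22 = 2*11 + 0
gcd(216205, 662013) = 11.
Back-substituting:
11 = 99 − 4·22
11 = −4·220 + 9·99
11 = 9·539 − 22·220
11 = −22·1837 + 75·539
11 = 75·13398 − 547·1837
11 = −547·216205 + 8827·13398
11 = 8827·662013 − 27028·216205
So 11 = (8827)·662013 + (-27028)·216205.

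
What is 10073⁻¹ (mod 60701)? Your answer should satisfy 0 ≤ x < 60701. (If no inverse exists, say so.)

2308

Run Euclid on (60701, 10073):
60701 = 6×10073 + 263
10073 = 38×263 + 79
263 = 3×79 + 26
79 = 3×26 + 1
26 = 26×1 + 0
The gcd is 1. Working backward:
1 = 79 − 3·26
1 = −3·263 + 10·79
1 = 10·10073 − 383·263
1 = −383·60701 + 2308·10073
So 10073·2308 ≡ 1 (mod 60701).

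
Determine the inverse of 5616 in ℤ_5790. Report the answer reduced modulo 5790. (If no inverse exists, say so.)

Euclidean algorithm on 5790, 5616:
5790 = 1·5616 + 174
5616 = 32·174 + 48
174 = 3·48 + 30
48 = 1·30 + 18
30 = 1·18 + 12
18 = 1·12 + 6
12 = 2·6 + 0
gcd(5616, 5790) = 6 ≠ 1, so 5616 has no multiplicative inverse modulo 5790.

no inverse exists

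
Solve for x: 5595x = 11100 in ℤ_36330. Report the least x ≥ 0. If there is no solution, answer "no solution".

1924

First find gcd(5595, 36330):
36330 = 6*5595 + 2760
5595 = 2*2760 + 75
2760 = 36*75 + 60
75 = 1*60 + 15
60 = 4*15 + 0
gcd = 15 and 15 | 11100, so solutions exist. Divide through by 15: 373x ≡ 740 (mod 2422).
Now find 373⁻¹ mod 2422:
2422 = 6·373 + 184
373 = 2·184 + 5
184 = 36·5 + 4
5 = 1·4 + 1
4 = 4·1 + 0
Back-substitute:
1 = 5 − 4
1 = −184 + 37·5
1 = 37·373 − 75·184
1 = −75·2422 + 487·373
So 373⁻¹ ≡ 487 (mod 2422).
Then x ≡ 487·740 ≡ 1924 (mod 2422); the smallest non-negative solution is x = 1924.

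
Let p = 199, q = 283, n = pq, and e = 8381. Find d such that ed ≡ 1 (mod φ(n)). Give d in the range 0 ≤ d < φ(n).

φ(n) = (p−1)(q−1) = 198·282 = 55836.
Need d with 8381·d ≡ 1 (mod 55836). Apply the extended Euclidean algorithm:
55836 = 6·8381 + 5550
8381 = 1·5550 + 2831
5550 = 1·2831 + 2719
2831 = 1·2719 + 112
2719 = 24·112 + 31
112 = 3·31 + 19
31 = 1·19 + 12
19 = 1·12 + 7
12 = 1·7 + 5
7 = 1·5 + 2
5 = 2·2 + 1
2 = 2·1 + 0
Back-substitute:
1 = 5 − 2·2
1 = −2·7 + 3·5
1 = 3·12 − 5·7
1 = −5·19 + 8·12
1 = 8·31 − 13·19
1 = −13·112 + 47·31
1 = 47·2719 − 1141·112
1 = −1141·2831 + 1188·2719
1 = 1188·5550 − 2329·2831
1 = −2329·8381 + 3517·5550
1 = 3517·55836 − 23431·8381
So 8381·(-23431) ≡ 1 (mod 55836), hence d ≡ -23431 ≡ 32405 (mod 55836).

32405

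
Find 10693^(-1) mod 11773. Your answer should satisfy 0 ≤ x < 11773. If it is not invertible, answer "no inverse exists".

Extended Euclidean algorithm:
11773 = 1×10693 + 1080
10693 = 9×1080 + 973
1080 = 1×973 + 107
973 = 9×107 + 10
107 = 10×10 + 7
10 = 1×7 + 3
7 = 2×3 + 1
3 = 3×1 + 0
Since gcd(10693, 11773) = 1, back-substitute to write 1 as a combination:
1 = 7 − 2·3
1 = −2·10 + 3·7
1 = 3·107 − 32·10
1 = −32·973 + 291·107
1 = 291·1080 − 323·973
1 = −323·10693 + 3198·1080
1 = 3198·11773 − 3521·10693
Hence 10693⁻¹ ≡ -3521 ≡ 8252 (mod 11773).

8252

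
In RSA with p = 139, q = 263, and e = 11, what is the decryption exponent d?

φ(n) = (p−1)(q−1) = 138·262 = 36156.
Need d with 11·d ≡ 1 (mod 36156). Apply the extended Euclidean algorithm:
36156 = 3286·11 + 10
11 = 1·10 + 1
10 = 10·1 + 0
Back-substitute:
1 = 11 − 10
1 = −36156 + 3287·11
So 11·3287 ≡ 1 (mod 36156), hence d = 3287.

3287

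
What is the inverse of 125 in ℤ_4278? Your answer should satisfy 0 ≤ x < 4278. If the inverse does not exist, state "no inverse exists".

Extended Euclidean algorithm:
4278 = 34*125 + 28
125 = 4*28 + 13
28 = 2*13 + 2
13 = 6*2 + 1
2 = 2*1 + 0
gcd = 1, so the inverse exists. Back-substitute:
1 = 13 − 6·2
1 = −6·28 + 13·13
1 = 13·125 − 58·28
1 = −58·4278 + 1985·125
So 125·1985 ≡ 1 (mod 4278).

1985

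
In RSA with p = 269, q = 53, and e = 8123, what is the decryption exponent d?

6051

φ(n) = (p−1)(q−1) = 268·52 = 13936.
Need d with 8123·d ≡ 1 (mod 13936). Apply the extended Euclidean algorithm:
13936 = 1·8123 + 5813
8123 = 1·5813 + 2310
5813 = 2·2310 + 1193
2310 = 1·1193 + 1117
1193 = 1·1117 + 76
1117 = 14·76 + 53
76 = 1·53 + 23
53 = 2·23 + 7
23 = 3·7 + 2
7 = 3·2 + 1
2 = 2·1 + 0
Back-substitute:
1 = 7 − 3·2
1 = −3·23 + 10·7
1 = 10·53 − 23·23
1 = −23·76 + 33·53
1 = 33·1117 − 485·76
1 = −485·1193 + 518·1117
1 = 518·2310 − 1003·1193
1 = −1003·5813 + 2524·2310
1 = 2524·8123 − 3527·5813
1 = −3527·13936 + 6051·8123
So 8123·6051 ≡ 1 (mod 13936), hence d = 6051.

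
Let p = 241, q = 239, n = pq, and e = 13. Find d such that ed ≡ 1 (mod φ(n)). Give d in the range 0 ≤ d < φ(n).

φ(n) = (p−1)(q−1) = 240·238 = 57120.
Need d with 13·d ≡ 1 (mod 57120). Apply the extended Euclidean algorithm:
57120 = 4393×13 + 11
13 = 1×11 + 2
11 = 5×2 + 1
2 = 2×1 + 0
Back-substitute:
1 = 11 − 5·2
1 = −5·13 + 6·11
1 = 6·57120 − 26363·13
So 13·(-26363) ≡ 1 (mod 57120), hence d ≡ -26363 ≡ 30757 (mod 57120).

30757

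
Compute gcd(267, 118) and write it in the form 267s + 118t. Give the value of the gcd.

1

Apply Euclid's algorithm to 267 and 118:
267 = 2×118 + 31
118 = 3×31 + 25
31 = 1×25 + 6
25 = 4×6 + 1
6 = 6×1 + 0
gcd(267, 118) = 1.
Express as a combination:
1 = 25 − 4·6
1 = −4·31 + 5·25
1 = 5·118 − 19·31
1 = −19·267 + 43·118
So 1 = (-19)·267 + (43)·118.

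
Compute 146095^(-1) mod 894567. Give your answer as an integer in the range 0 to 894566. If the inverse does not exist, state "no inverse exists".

gcd(894567, 146095) by repeated division:
894567 = 6×146095 + 17997
146095 = 8×17997 + 2119
17997 = 8×2119 + 1045
2119 = 2×1045 + 29
1045 = 36×29 + 1
29 = 29×1 + 0
The gcd is 1. Working backward:
1 = 1045 − 36·29
1 = −36·2119 + 73·1045
1 = 73·17997 − 620·2119
1 = −620·146095 + 5033·17997
1 = 5033·894567 − 30818·146095
Thus 146095·(-30818) ≡ 1 (mod 894567); reducing, -30818 mod 894567 = 863749.

863749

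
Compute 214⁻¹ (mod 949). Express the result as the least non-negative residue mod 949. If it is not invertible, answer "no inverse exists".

gcd(949, 214) by repeated division:
949 = 4·214 + 93
214 = 2·93 + 28
93 = 3·28 + 9
28 = 3·9 + 1
9 = 9·1 + 0
The gcd is 1. Working backward:
1 = 28 − 3·9
1 = −3·93 + 10·28
1 = 10·214 − 23·93
1 = −23·949 + 102·214
So 214·102 ≡ 1 (mod 949).

102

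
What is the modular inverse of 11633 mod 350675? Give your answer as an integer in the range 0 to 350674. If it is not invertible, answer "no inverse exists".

10822

gcd(350675, 11633) by repeated division:
350675 = 30×11633 + 1685
11633 = 6×1685 + 1523
1685 = 1×1523 + 162
1523 = 9×162 + 65
162 = 2×65 + 32
65 = 2×32 + 1
32 = 32×1 + 0
gcd = 1, so the inverse exists. Back-substitute:
1 = 65 − 2·32
1 = −2·162 + 5·65
1 = 5·1523 − 47·162
1 = −47·1685 + 52·1523
1 = 52·11633 − 359·1685
1 = −359·350675 + 10822·11633
So 11633·10822 ≡ 1 (mod 350675).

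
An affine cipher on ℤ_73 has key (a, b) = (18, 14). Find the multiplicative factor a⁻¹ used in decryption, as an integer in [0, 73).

69

Run Euclid on (73, 18):
73 = 4·18 + 1
18 = 18·1 + 0
The gcd is 1. Working backward:
1 = 73 − 4·18
Thus 18·(-4) ≡ 1 (mod 73); reducing, -4 mod 73 = 69.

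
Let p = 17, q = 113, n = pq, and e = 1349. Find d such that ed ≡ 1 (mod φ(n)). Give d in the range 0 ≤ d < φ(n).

φ(n) = (p−1)(q−1) = 16·112 = 1792.
Need d with 1349·d ≡ 1 (mod 1792). Apply the extended Euclidean algorithm:
1792 = 1*1349 + 443
1349 = 3*443 + 20
443 = 22*20 + 3
20 = 6*3 + 2
3 = 1*2 + 1
2 = 2*1 + 0
Back-substitute:
1 = 3 − 2
1 = −20 + 7·3
1 = 7·443 − 155·20
1 = −155·1349 + 472·443
1 = 472·1792 − 627·1349
So 1349·(-627) ≡ 1 (mod 1792), hence d ≡ -627 ≡ 1165 (mod 1792).

1165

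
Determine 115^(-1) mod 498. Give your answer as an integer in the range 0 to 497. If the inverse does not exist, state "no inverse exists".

Extended Euclidean algorithm:
498 = 4*115 + 38
115 = 3*38 + 1
38 = 38*1 + 0
Since gcd(115, 498) = 1, back-substitute to write 1 as a combination:
1 = 115 − 3·38
1 = −3·498 + 13·115
So 115·13 ≡ 1 (mod 498).

13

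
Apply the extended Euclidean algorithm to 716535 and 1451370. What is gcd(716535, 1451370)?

Euclidean algorithm:
1451370 = 2·716535 + 18300
716535 = 39·18300 + 2835
18300 = 6·2835 + 1290
2835 = 2·1290 + 255
1290 = 5·255 + 15
255 = 17·15 + 0
gcd(716535, 1451370) = 15.
Back-substituting:
15 = 1290 − 5·255
15 = −5·2835 + 11·1290
15 = 11·18300 − 71·2835
15 = −71·716535 + 2780·18300
15 = 2780·1451370 − 5631·716535
So 15 = (2780)·1451370 + (-5631)·716535.

15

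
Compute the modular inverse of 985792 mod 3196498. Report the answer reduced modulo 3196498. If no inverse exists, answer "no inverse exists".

Compute gcd(985792, 3196498):
3196498 = 3×985792 + 239122
985792 = 4×239122 + 29304
239122 = 8×29304 + 4690
29304 = 6×4690 + 1164
4690 = 4×1164 + 34
1164 = 34×34 + 8
34 = 4×8 + 2
8 = 4×2 + 0
Since gcd = 2 > 1, 985792 is not a unit mod 3196498.

no inverse exists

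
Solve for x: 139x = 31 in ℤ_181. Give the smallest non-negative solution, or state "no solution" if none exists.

First find gcd(139, 181):
181 = 1·139 + 42
139 = 3·42 + 13
42 = 3·13 + 3
13 = 4·3 + 1
3 = 3·1 + 0
gcd = 1, so a unique solution mod 181 exists.
Back-substitute for the Bézout coefficients:
1 = 13 − 4·3
1 = −4·42 + 13·13
1 = 13·139 − 43·42
1 = −43·181 + 56·139
So 139·(56) ≡ 1 (mod 181), giving 139⁻¹ ≡ 56.
x ≡ 139⁻¹·31 ≡ 56·31 ≡ 107 (mod 181).

107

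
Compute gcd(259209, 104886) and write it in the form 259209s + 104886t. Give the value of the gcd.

9

Apply Euclid's algorithm to 259209 and 104886:
259209 = 2×104886 + 49437
104886 = 2×49437 + 6012
49437 = 8×6012 + 1341
6012 = 4×1341 + 648
1341 = 2×648 + 45
648 = 14×45 + 18
45 = 2×18 + 9
18 = 2×9 + 0
gcd(259209, 104886) = 9.
Back-substituting:
9 = 45 − 2·18
9 = −2·648 + 29·45
9 = 29·1341 − 60·648
9 = −60·6012 + 269·1341
9 = 269·49437 − 2212·6012
9 = −2212·104886 + 4693·49437
9 = 4693·259209 − 11598·104886
So 9 = (4693)·259209 + (-11598)·104886.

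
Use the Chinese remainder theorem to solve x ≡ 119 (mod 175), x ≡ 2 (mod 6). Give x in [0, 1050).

644

Write x = 119 + 175·k. Then 175·k ≡ 2 − 119 ≡ 3 (mod 6).
Need 175⁻¹ mod 6. Extended Euclid on (6, 1):
6 = 6·1 + 0
175⁻¹ ≡ 1 (mod 6), so k ≡ 1·3 ≡ 3 (mod 6).
x = 119 + 175·3 = 644.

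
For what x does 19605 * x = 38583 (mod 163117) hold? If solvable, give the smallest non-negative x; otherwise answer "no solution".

First find gcd(19605, 163117):
163117 = 8·19605 + 6277
19605 = 3·6277 + 774
6277 = 8·774 + 85
774 = 9·85 + 9
85 = 9·9 + 4
9 = 2·4 + 1
4 = 4·1 + 0
gcd = 1, so a unique solution mod 163117 exists.
Back-substitute for the Bézout coefficients:
1 = 9 − 2·4
1 = −2·85 + 19·9
1 = 19·774 − 173·85
1 = −173·6277 + 1403·774
1 = 1403·19605 − 4382·6277
1 = −4382·163117 + 36459·19605
So 19605·(36459) ≡ 1 (mod 163117), giving 19605⁻¹ ≡ 36459.
x ≡ 19605⁻¹·38583 ≡ 36459·38583 ≡ 139706 (mod 163117).

139706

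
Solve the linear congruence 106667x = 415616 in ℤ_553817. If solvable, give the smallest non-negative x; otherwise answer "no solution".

no solution

gcd(106667, 553817):
553817 = 5*106667 + 20482
106667 = 5*20482 + 4257
20482 = 4*4257 + 3454
4257 = 1*3454 + 803
3454 = 4*803 + 242
803 = 3*242 + 77
242 = 3*77 + 11
77 = 7*11 + 0
gcd = 11, but 11 ∤ 415616, so the congruence has no solution.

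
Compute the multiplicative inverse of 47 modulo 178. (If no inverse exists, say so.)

125

gcd(178, 47) by repeated division:
178 = 3·47 + 37
47 = 1·37 + 10
37 = 3·10 + 7
10 = 1·7 + 3
7 = 2·3 + 1
3 = 3·1 + 0
gcd = 1, so the inverse exists. Back-substitute:
1 = 7 − 2·3
1 = −2·10 + 3·7
1 = 3·37 − 11·10
1 = −11·47 + 14·37
1 = 14·178 − 53·47
Hence 47⁻¹ ≡ -53 ≡ 125 (mod 178).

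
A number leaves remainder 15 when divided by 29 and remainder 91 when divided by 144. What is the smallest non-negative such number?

Write x = 15 + 29·k. Then 29·k ≡ 91 − 15 ≡ 76 (mod 144).
Need 29⁻¹ mod 144. Extended Euclid on (144, 29):
144 = 4·29 + 28
29 = 1·28 + 1
28 = 28·1 + 0
Back-substitute:
1 = 29 − 28
1 = −144 + 5·29
29⁻¹ ≡ 5 (mod 144), so k ≡ 5·76 ≡ 92 (mod 144).
x = 15 + 29·92 = 2683.

2683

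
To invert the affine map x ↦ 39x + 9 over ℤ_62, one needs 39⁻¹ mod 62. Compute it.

35

Run Euclid on (62, 39):
62 = 1*39 + 23
39 = 1*23 + 16
23 = 1*16 + 7
16 = 2*7 + 2
7 = 3*2 + 1
2 = 2*1 + 0
The gcd is 1. Working backward:
1 = 7 − 3·2
1 = −3·16 + 7·7
1 = 7·23 − 10·16
1 = −10·39 + 17·23
1 = 17·62 − 27·39
Thus 39·(-27) ≡ 1 (mod 62); reducing, -27 mod 62 = 35.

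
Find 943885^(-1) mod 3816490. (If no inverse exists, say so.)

no inverse exists

Compute gcd(943885, 3816490):
3816490 = 4×943885 + 40950
943885 = 23×40950 + 2035
40950 = 20×2035 + 250
2035 = 8×250 + 35
250 = 7×35 + 5
35 = 7×5 + 0
The gcd is 5, not 1, hence no inverse exists.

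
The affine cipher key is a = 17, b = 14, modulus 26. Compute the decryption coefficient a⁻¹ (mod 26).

Run Euclid on (26, 17):
26 = 1*17 + 9
17 = 1*9 + 8
9 = 1*8 + 1
8 = 8*1 + 0
gcd = 1, so the inverse exists. Back-substitute:
1 = 9 − 8
1 = −17 + 2·9
1 = 2·26 − 3·17
Hence 17⁻¹ ≡ -3 ≡ 23 (mod 26).

23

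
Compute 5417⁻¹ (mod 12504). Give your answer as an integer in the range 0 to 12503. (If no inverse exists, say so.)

8633

Run Euclid on (12504, 5417):
12504 = 2·5417 + 1670
5417 = 3·1670 + 407
1670 = 4·407 + 42
407 = 9·42 + 29
42 = 1·29 + 13
29 = 2·13 + 3
13 = 4·3 + 1
3 = 3·1 + 0
Since gcd(5417, 12504) = 1, back-substitute to write 1 as a combination:
1 = 13 − 4·3
1 = −4·29 + 9·13
1 = 9·42 − 13·29
1 = −13·407 + 126·42
1 = 126·1670 − 517·407
1 = −517·5417 + 1677·1670
1 = 1677·12504 − 3871·5417
Hence 5417⁻¹ ≡ -3871 ≡ 8633 (mod 12504).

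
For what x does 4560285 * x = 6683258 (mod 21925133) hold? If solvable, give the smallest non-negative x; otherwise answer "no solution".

20716438

First find gcd(4560285, 21925133):
21925133 = 4·4560285 + 3683993
4560285 = 1·3683993 + 876292
3683993 = 4·876292 + 178825
876292 = 4·178825 + 160992
178825 = 1·160992 + 17833
160992 = 9·17833 + 495
17833 = 36·495 + 13
495 = 38·13 + 1
13 = 13·1 + 0
gcd = 1, so a unique solution mod 21925133 exists.
Back-substitute for the Bézout coefficients:
1 = 495 − 38·13
1 = −38·17833 + 1369·495
1 = 1369·160992 − 12359·17833
1 = −12359·178825 + 13728·160992
1 = 13728·876292 − 67271·178825
1 = −67271·3683993 + 282812·876292
1 = 282812·4560285 − 350083·3683993
1 = −350083·21925133 + 1683144·4560285
So 4560285·(1683144) ≡ 1 (mod 21925133), giving 4560285⁻¹ ≡ 1683144.
x ≡ 4560285⁻¹·6683258 ≡ 1683144·6683258 ≡ 20716438 (mod 21925133).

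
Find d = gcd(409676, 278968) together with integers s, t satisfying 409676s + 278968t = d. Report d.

Apply Euclid's algorithm to 409676 and 278968:
409676 = 1·278968 + 130708
278968 = 2·130708 + 17552
130708 = 7·17552 + 7844
17552 = 2·7844 + 1864
7844 = 4·1864 + 388
1864 = 4·388 + 312
388 = 1·312 + 76
312 = 4·76 + 8
76 = 9·8 + 4
8 = 2·4 + 0
gcd(409676, 278968) = 4.
Working backward:
4 = 76 − 9·8
4 = −9·312 + 37·76
4 = 37·388 − 46·312
4 = −46·1864 + 221·388
4 = 221·7844 − 930·1864
4 = −930·17552 + 2081·7844
4 = 2081·130708 − 15497·17552
4 = −15497·278968 + 33075·130708
4 = 33075·409676 − 48572·278968
So 4 = (33075)·409676 + (-48572)·278968.

4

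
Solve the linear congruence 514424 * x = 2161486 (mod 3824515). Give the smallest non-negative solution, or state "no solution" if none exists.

1361584

First find gcd(514424, 3824515):
3824515 = 7·514424 + 223547
514424 = 2·223547 + 67330
223547 = 3·67330 + 21557
67330 = 3·21557 + 2659
21557 = 8·2659 + 285
2659 = 9·285 + 94
285 = 3·94 + 3
94 = 31·3 + 1
3 = 3·1 + 0
gcd = 1, so a unique solution mod 3824515 exists.
Back-substitute for the Bézout coefficients:
1 = 94 − 31·3
1 = −31·285 + 94·94
1 = 94·2659 − 877·285
1 = −877·21557 + 7110·2659
1 = 7110·67330 − 22207·21557
1 = −22207·223547 + 73731·67330
1 = 73731·514424 − 169669·223547
1 = −169669·3824515 + 1261414·514424
So 514424·(1261414) ≡ 1 (mod 3824515), giving 514424⁻¹ ≡ 1261414.
x ≡ 514424⁻¹·2161486 ≡ 1261414·2161486 ≡ 1361584 (mod 3824515).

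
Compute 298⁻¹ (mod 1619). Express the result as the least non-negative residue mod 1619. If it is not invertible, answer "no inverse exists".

1255

Extended Euclidean algorithm:
1619 = 5*298 + 129
298 = 2*129 + 40
129 = 3*40 + 9
40 = 4*9 + 4
9 = 2*4 + 1
4 = 4*1 + 0
Since gcd(298, 1619) = 1, back-substitute to write 1 as a combination:
1 = 9 − 2·4
1 = −2·40 + 9·9
1 = 9·129 − 29·40
1 = −29·298 + 67·129
1 = 67·1619 − 364·298
Thus 298·(-364) ≡ 1 (mod 1619); reducing, -364 mod 1619 = 1255.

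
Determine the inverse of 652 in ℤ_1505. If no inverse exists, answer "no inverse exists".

1198

gcd(1505, 652) by repeated division:
1505 = 2·652 + 201
652 = 3·201 + 49
201 = 4·49 + 5
49 = 9·5 + 4
5 = 1·4 + 1
4 = 4·1 + 0
gcd = 1, so the inverse exists. Back-substitute:
1 = 5 − 4
1 = −49 + 10·5
1 = 10·201 − 41·49
1 = −41·652 + 133·201
1 = 133·1505 − 307·652
Thus 652·(-307) ≡ 1 (mod 1505); reducing, -307 mod 1505 = 1198.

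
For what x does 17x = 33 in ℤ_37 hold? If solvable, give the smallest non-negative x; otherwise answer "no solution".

15

First find gcd(17, 37):
37 = 2·17 + 3
17 = 5·3 + 2
3 = 1·2 + 1
2 = 2·1 + 0
gcd = 1, so a unique solution mod 37 exists.
Back-substitute for the Bézout coefficients:
1 = 3 − 2
1 = −17 + 6·3
1 = 6·37 − 13·17
So 17·(-13) ≡ 1 (mod 37), giving 17⁻¹ ≡ 24.
x ≡ 17⁻¹·33 ≡ 24·33 ≡ 15 (mod 37).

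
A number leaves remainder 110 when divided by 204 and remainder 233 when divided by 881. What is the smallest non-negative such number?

156170

Write x = 110 + 204·k. Then 204·k ≡ 233 − 110 ≡ 123 (mod 881).
Need 204⁻¹ mod 881. Extended Euclid on (881, 204):
881 = 4*204 + 65
204 = 3*65 + 9
65 = 7*9 + 2
9 = 4*2 + 1
2 = 2*1 + 0
Back-substitute:
1 = 9 − 4·2
1 = −4·65 + 29·9
1 = 29·204 − 91·65
1 = −91·881 + 393·204
204⁻¹ ≡ 393 (mod 881), so k ≡ 393·123 ≡ 765 (mod 881).
x = 110 + 204·765 = 156170.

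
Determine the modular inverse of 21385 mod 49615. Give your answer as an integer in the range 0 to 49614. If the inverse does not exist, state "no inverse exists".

Euclidean algorithm on 49615, 21385:
49615 = 2×21385 + 6845
21385 = 3×6845 + 850
6845 = 8×850 + 45
850 = 18×45 + 40
45 = 1×40 + 5
40 = 8×5 + 0
Since gcd = 5 > 1, 21385 is not a unit mod 49615.

no inverse exists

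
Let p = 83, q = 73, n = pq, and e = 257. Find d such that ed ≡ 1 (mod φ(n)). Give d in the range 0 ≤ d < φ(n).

3377

φ(n) = (p−1)(q−1) = 82·72 = 5904.
Need d with 257·d ≡ 1 (mod 5904). Apply the extended Euclidean algorithm:
5904 = 22×257 + 250
257 = 1×250 + 7
250 = 35×7 + 5
7 = 1×5 + 2
5 = 2×2 + 1
2 = 2×1 + 0
Back-substitute:
1 = 5 − 2·2
1 = −2·7 + 3·5
1 = 3·250 − 107·7
1 = −107·257 + 110·250
1 = 110·5904 − 2527·257
So 257·(-2527) ≡ 1 (mod 5904), hence d ≡ -2527 ≡ 3377 (mod 5904).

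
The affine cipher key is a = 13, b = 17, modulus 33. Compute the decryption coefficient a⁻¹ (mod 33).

28

gcd(33, 13) by repeated division:
33 = 2*13 + 7
13 = 1*7 + 6
7 = 1*6 + 1
6 = 6*1 + 0
The gcd is 1. Working backward:
1 = 7 − 6
1 = −13 + 2·7
1 = 2·33 − 5·13
So 13·(-5) ≡ 1 (mod 33), and -5 ≡ 28 (mod 33).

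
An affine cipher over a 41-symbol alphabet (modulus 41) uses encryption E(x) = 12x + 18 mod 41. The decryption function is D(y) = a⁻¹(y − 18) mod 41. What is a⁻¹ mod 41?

24

Run Euclid on (41, 12):
41 = 3×12 + 5
12 = 2×5 + 2
5 = 2×2 + 1
2 = 2×1 + 0
Since gcd(12, 41) = 1, back-substitute to write 1 as a combination:
1 = 5 − 2·2
1 = −2·12 + 5·5
1 = 5·41 − 17·12
Hence 12⁻¹ ≡ -17 ≡ 24 (mod 41).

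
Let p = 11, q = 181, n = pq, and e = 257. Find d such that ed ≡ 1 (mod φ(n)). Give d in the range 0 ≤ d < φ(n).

1793

φ(n) = (p−1)(q−1) = 10·180 = 1800.
Need d with 257·d ≡ 1 (mod 1800). Apply the extended Euclidean algorithm:
1800 = 7*257 + 1
257 = 257*1 + 0
Back-substitute:
1 = 1800 − 7·257
So 257·(-7) ≡ 1 (mod 1800), hence d ≡ -7 ≡ 1793 (mod 1800).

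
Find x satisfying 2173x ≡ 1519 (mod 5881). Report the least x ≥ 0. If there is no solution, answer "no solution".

First find gcd(2173, 5881):
5881 = 2*2173 + 1535
2173 = 1*1535 + 638
1535 = 2*638 + 259
638 = 2*259 + 120
259 = 2*120 + 19
120 = 6*19 + 6
19 = 3*6 + 1
6 = 6*1 + 0
gcd = 1, so a unique solution mod 5881 exists.
Back-substitute for the Bézout coefficients:
1 = 19 − 3·6
1 = −3·120 + 19·19
1 = 19·259 − 41·120
1 = −41·638 + 101·259
1 = 101·1535 − 243·638
1 = −243·2173 + 344·1535
1 = 344·5881 − 931·2173
So 2173·(-931) ≡ 1 (mod 5881), giving 2173⁻¹ ≡ 4950.
x ≡ 2173⁻¹·1519 ≡ 4950·1519 ≡ 3132 (mod 5881).

3132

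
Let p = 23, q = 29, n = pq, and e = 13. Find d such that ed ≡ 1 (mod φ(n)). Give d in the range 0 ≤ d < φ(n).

237

φ(n) = (p−1)(q−1) = 22·28 = 616.
Need d with 13·d ≡ 1 (mod 616). Apply the extended Euclidean algorithm:
616 = 47·13 + 5
13 = 2·5 + 3
5 = 1·3 + 2
3 = 1·2 + 1
2 = 2·1 + 0
Back-substitute:
1 = 3 − 2
1 = −5 + 2·3
1 = 2·13 − 5·5
1 = −5·616 + 237·13
So 13·237 ≡ 1 (mod 616), hence d = 237.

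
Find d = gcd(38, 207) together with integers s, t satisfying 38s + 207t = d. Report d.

1

Apply Euclid's algorithm to 207 and 38:
207 = 5·38 + 17
38 = 2·17 + 4
17 = 4·4 + 1
4 = 4·1 + 0
gcd(38, 207) = 1.
Express as a combination:
1 = 17 − 4·4
1 = −4·38 + 9·17
1 = 9·207 − 49·38
So 1 = (9)·207 + (-49)·38.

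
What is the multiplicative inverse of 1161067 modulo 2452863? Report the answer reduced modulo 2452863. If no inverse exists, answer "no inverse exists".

471607

Extended Euclidean algorithm:
2452863 = 2·1161067 + 130729
1161067 = 8·130729 + 115235
130729 = 1·115235 + 15494
115235 = 7·15494 + 6777
15494 = 2·6777 + 1940
6777 = 3·1940 + 957
1940 = 2·957 + 26
957 = 36·26 + 21
26 = 1·21 + 5
21 = 4·5 + 1
5 = 5·1 + 0
gcd = 1, so the inverse exists. Back-substitute:
1 = 21 − 4·5
1 = −4·26 + 5·21
1 = 5·957 − 184·26
1 = −184·1940 + 373·957
1 = 373·6777 − 1303·1940
1 = −1303·15494 + 2979·6777
1 = 2979·115235 − 22156·15494
1 = −22156·130729 + 25135·115235
1 = 25135·1161067 − 223236·130729
1 = −223236·2452863 + 471607·1161067
So 1161067·471607 ≡ 1 (mod 2452863).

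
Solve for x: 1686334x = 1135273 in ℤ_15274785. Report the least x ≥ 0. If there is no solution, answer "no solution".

First find gcd(1686334, 15274785):
15274785 = 9·1686334 + 97779
1686334 = 17·97779 + 24091
97779 = 4·24091 + 1415
24091 = 17·1415 + 36
1415 = 39·36 + 11
36 = 3·11 + 3
11 = 3·3 + 2
3 = 1·2 + 1
2 = 2·1 + 0
gcd = 1, so a unique solution mod 15274785 exists.
Back-substitute for the Bézout coefficients:
1 = 3 − 2
1 = −11 + 4·3
1 = 4·36 − 13·11
1 = −13·1415 + 511·36
1 = 511·24091 − 8700·1415
1 = −8700·97779 + 35311·24091
1 = 35311·1686334 − 608987·97779
1 = −608987·15274785 + 5516194·1686334
So 1686334·(5516194) ≡ 1 (mod 15274785), giving 1686334⁻¹ ≡ 5516194.
x ≡ 1686334⁻¹·1135273 ≡ 5516194·1135273 ≡ 14481877 (mod 15274785).

14481877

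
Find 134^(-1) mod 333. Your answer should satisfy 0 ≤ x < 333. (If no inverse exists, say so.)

Apply the Euclidean algorithm to 333 and 134:
333 = 2*134 + 65
134 = 2*65 + 4
65 = 16*4 + 1
4 = 4*1 + 0
The gcd is 1. Working backward:
1 = 65 − 16·4
1 = −16·134 + 33·65
1 = 33·333 − 82·134
Thus 134·(-82) ≡ 1 (mod 333); reducing, -82 mod 333 = 251.

251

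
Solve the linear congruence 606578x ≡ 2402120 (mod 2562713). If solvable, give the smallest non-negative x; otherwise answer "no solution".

First find gcd(606578, 2562713):
2562713 = 4*606578 + 136401
606578 = 4*136401 + 60974
136401 = 2*60974 + 14453
60974 = 4*14453 + 3162
14453 = 4*3162 + 1805
3162 = 1*1805 + 1357
1805 = 1*1357 + 448
1357 = 3*448 + 13
448 = 34*13 + 6
13 = 2*6 + 1
6 = 6*1 + 0
gcd = 1, so a unique solution mod 2562713 exists.
Back-substitute for the Bézout coefficients:
1 = 13 − 2·6
1 = −2·448 + 69·13
1 = 69·1357 − 209·448
1 = −209·1805 + 278·1357
1 = 278·3162 − 487·1805
1 = −487·14453 + 2226·3162
1 = 2226·60974 − 9391·14453
1 = −9391·136401 + 21008·60974
1 = 21008·606578 − 93423·136401
1 = −93423·2562713 + 394700·606578
So 606578·(394700) ≡ 1 (mod 2562713), giving 606578⁻¹ ≡ 394700.
x ≡ 606578⁻¹·2402120 ≡ 394700·2402120 ≡ 86242 (mod 2562713).

86242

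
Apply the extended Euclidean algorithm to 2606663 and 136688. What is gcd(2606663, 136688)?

1

Repeated division:
2606663 = 19*136688 + 9591
136688 = 14*9591 + 2414
9591 = 3*2414 + 2349
2414 = 1*2349 + 65
2349 = 36*65 + 9
65 = 7*9 + 2
9 = 4*2 + 1
2 = 2*1 + 0
gcd(2606663, 136688) = 1.
Express as a combination:
1 = 9 − 4·2
1 = −4·65 + 29·9
1 = 29·2349 − 1048·65
1 = −1048·2414 + 1077·2349
1 = 1077·9591 − 4279·2414
1 = −4279·136688 + 60983·9591
1 = 60983·2606663 − 1162956·136688
So 1 = (60983)·2606663 + (-1162956)·136688.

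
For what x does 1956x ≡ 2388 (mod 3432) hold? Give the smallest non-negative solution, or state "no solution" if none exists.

203

First find gcd(1956, 3432):
3432 = 1×1956 + 1476
1956 = 1×1476 + 480
1476 = 3×480 + 36
480 = 13×36 + 12
36 = 3×12 + 0
gcd = 12 and 12 | 2388, so solutions exist. Divide through by 12: 163x ≡ 199 (mod 286).
Now find 163⁻¹ mod 286:
286 = 1·163 + 123
163 = 1·123 + 40
123 = 3·40 + 3
40 = 13·3 + 1
3 = 3·1 + 0
Back-substitute:
1 = 40 − 13·3
1 = −13·123 + 40·40
1 = 40·163 − 53·123
1 = −53·286 + 93·163
So 163⁻¹ ≡ 93 (mod 286).
Then x ≡ 93·199 ≡ 203 (mod 286); the smallest non-negative solution is x = 203.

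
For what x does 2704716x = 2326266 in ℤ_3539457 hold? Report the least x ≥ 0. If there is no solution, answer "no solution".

First find gcd(2704716, 3539457):
3539457 = 1*2704716 + 834741
2704716 = 3*834741 + 200493
834741 = 4*200493 + 32769
200493 = 6*32769 + 3879
32769 = 8*3879 + 1737
3879 = 2*1737 + 405
1737 = 4*405 + 117
405 = 3*117 + 54
117 = 2*54 + 9
54 = 6*9 + 0
gcd = 9 and 9 | 2326266, so solutions exist. Divide through by 9: 300524x ≡ 258474 (mod 393273).
Now find 300524⁻¹ mod 393273:
393273 = 1×300524 + 92749
300524 = 3×92749 + 22277
92749 = 4×22277 + 3641
22277 = 6×3641 + 431
3641 = 8×431 + 193
431 = 2×193 + 45
193 = 4×45 + 13
45 = 3×13 + 6
13 = 2×6 + 1
6 = 6×1 + 0
Back-substitute:
1 = 13 − 2·6
1 = −2·45 + 7·13
1 = 7·193 − 30·45
1 = −30·431 + 67·193
1 = 67·3641 − 566·431
1 = −566·22277 + 3463·3641
1 = 3463·92749 − 14418·22277
1 = −14418·300524 + 46717·92749
1 = 46717·393273 − 61135·300524
So 300524·(-61135) ≡ 1 (mod 393273), i.e. 300524⁻¹ ≡ 332138.
Then x ≡ 332138·258474 ≡ 294423 (mod 393273); the smallest non-negative solution is x = 294423.

294423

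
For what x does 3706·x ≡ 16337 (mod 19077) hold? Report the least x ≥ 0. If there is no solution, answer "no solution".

First find gcd(3706, 19077):
19077 = 5×3706 + 547
3706 = 6×547 + 424
547 = 1×424 + 123
424 = 3×123 + 55
123 = 2×55 + 13
55 = 4×13 + 3
13 = 4×3 + 1
3 = 3×1 + 0
gcd = 1, so a unique solution mod 19077 exists.
Back-substitute for the Bézout coefficients:
1 = 13 − 4·3
1 = −4·55 + 17·13
1 = 17·123 − 38·55
1 = −38·424 + 131·123
1 = 131·547 − 169·424
1 = −169·3706 + 1145·547
1 = 1145·19077 − 5894·3706
So 3706·(-5894) ≡ 1 (mod 19077), giving 3706⁻¹ ≡ 13183.
x ≡ 3706⁻¹·16337 ≡ 13183·16337 ≡ 10418 (mod 19077).

10418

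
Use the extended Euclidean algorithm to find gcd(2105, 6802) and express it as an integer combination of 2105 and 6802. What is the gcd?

1

Repeated division:
6802 = 3·2105 + 487
2105 = 4·487 + 157
487 = 3·157 + 16
157 = 9·16 + 13
16 = 1·13 + 3
13 = 4·3 + 1
3 = 3·1 + 0
gcd(2105, 6802) = 1.
Working backward:
1 = 13 − 4·3
1 = −4·16 + 5·13
1 = 5·157 − 49·16
1 = −49·487 + 152·157
1 = 152·2105 − 657·487
1 = −657·6802 + 2123·2105
So 1 = (-657)·6802 + (2123)·2105.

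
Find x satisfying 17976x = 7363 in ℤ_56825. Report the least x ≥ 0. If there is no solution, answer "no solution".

First find gcd(17976, 56825):
56825 = 3×17976 + 2897
17976 = 6×2897 + 594
2897 = 4×594 + 521
594 = 1×521 + 73
521 = 7×73 + 10
73 = 7×10 + 3
10 = 3×3 + 1
3 = 3×1 + 0
gcd = 1, so a unique solution mod 56825 exists.
Back-substitute for the Bézout coefficients:
1 = 10 − 3·3
1 = −3·73 + 22·10
1 = 22·521 − 157·73
1 = −157·594 + 179·521
1 = 179·2897 − 873·594
1 = −873·17976 + 5417·2897
1 = 5417·56825 − 17124·17976
So 17976·(-17124) ≡ 1 (mod 56825), giving 17976⁻¹ ≡ 39701.
x ≡ 17976⁻¹·7363 ≡ 39701·7363 ≡ 10663 (mod 56825).

10663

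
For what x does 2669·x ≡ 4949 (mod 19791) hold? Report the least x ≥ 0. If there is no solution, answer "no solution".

First find gcd(2669, 19791):
19791 = 7·2669 + 1108
2669 = 2·1108 + 453
1108 = 2·453 + 202
453 = 2·202 + 49
202 = 4·49 + 6
49 = 8·6 + 1
6 = 6·1 + 0
gcd = 1, so a unique solution mod 19791 exists.
Back-substitute for the Bézout coefficients:
1 = 49 − 8·6
1 = −8·202 + 33·49
1 = 33·453 − 74·202
1 = −74·1108 + 181·453
1 = 181·2669 − 436·1108
1 = −436·19791 + 3233·2669
So 2669·(3233) ≡ 1 (mod 19791), giving 2669⁻¹ ≡ 3233.
x ≡ 2669⁻¹·4949 ≡ 3233·4949 ≡ 8989 (mod 19791).

8989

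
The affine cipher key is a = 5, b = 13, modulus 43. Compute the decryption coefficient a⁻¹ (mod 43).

26

Apply the Euclidean algorithm to 43 and 5:
43 = 8·5 + 3
5 = 1·3 + 2
3 = 1·2 + 1
2 = 2·1 + 0
gcd = 1, so the inverse exists. Back-substitute:
1 = 3 − 2
1 = −5 + 2·3
1 = 2·43 − 17·5
So 5·(-17) ≡ 1 (mod 43), and -17 ≡ 26 (mod 43).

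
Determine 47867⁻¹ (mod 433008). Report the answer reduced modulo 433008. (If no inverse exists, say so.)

290243

gcd(433008, 47867) by repeated division:
433008 = 9·47867 + 2205
47867 = 21·2205 + 1562
2205 = 1·1562 + 643
1562 = 2·643 + 276
643 = 2·276 + 91
276 = 3·91 + 3
91 = 30·3 + 1
3 = 3·1 + 0
The gcd is 1. Working backward:
1 = 91 − 30·3
1 = −30·276 + 91·91
1 = 91·643 − 212·276
1 = −212·1562 + 515·643
1 = 515·2205 − 727·1562
1 = −727·47867 + 15782·2205
1 = 15782·433008 − 142765·47867
Thus 47867·(-142765) ≡ 1 (mod 433008); reducing, -142765 mod 433008 = 290243.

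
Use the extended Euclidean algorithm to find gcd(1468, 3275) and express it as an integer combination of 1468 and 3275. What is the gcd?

Apply Euclid's algorithm to 3275 and 1468:
3275 = 2*1468 + 339
1468 = 4*339 + 112
339 = 3*112 + 3
112 = 37*3 + 1
3 = 3*1 + 0
gcd(1468, 3275) = 1.
Working backward:
1 = 112 − 37·3
1 = −37·339 + 112·112
1 = 112·1468 − 485·339
1 = −485·3275 + 1082·1468
So 1 = (-485)·3275 + (1082)·1468.

1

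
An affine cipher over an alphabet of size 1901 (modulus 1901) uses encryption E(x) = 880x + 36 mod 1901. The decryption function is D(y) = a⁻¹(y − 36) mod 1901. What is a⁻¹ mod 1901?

1510

Extended Euclidean algorithm:
1901 = 2×880 + 141
880 = 6×141 + 34
141 = 4×34 + 5
34 = 6×5 + 4
5 = 1×4 + 1
4 = 4×1 + 0
Since gcd(880, 1901) = 1, back-substitute to write 1 as a combination:
1 = 5 − 4
1 = −34 + 7·5
1 = 7·141 − 29·34
1 = −29·880 + 181·141
1 = 181·1901 − 391·880
Thus 880·(-391) ≡ 1 (mod 1901); reducing, -391 mod 1901 = 1510.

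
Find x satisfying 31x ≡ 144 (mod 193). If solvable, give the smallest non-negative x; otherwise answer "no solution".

First find gcd(31, 193):
193 = 6·31 + 7
31 = 4·7 + 3
7 = 2·3 + 1
3 = 3·1 + 0
gcd = 1, so a unique solution mod 193 exists.
Back-substitute for the Bézout coefficients:
1 = 7 − 2·3
1 = −2·31 + 9·7
1 = 9·193 − 56·31
So 31·(-56) ≡ 1 (mod 193), giving 31⁻¹ ≡ 137.
x ≡ 31⁻¹·144 ≡ 137·144 ≡ 42 (mod 193).

42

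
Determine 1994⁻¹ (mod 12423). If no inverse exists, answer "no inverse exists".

10772

Run Euclid on (12423, 1994):
12423 = 6×1994 + 459
1994 = 4×459 + 158
459 = 2×158 + 143
158 = 1×143 + 15
143 = 9×15 + 8
15 = 1×8 + 7
8 = 1×7 + 1
7 = 7×1 + 0
Since gcd(1994, 12423) = 1, back-substitute to write 1 as a combination:
1 = 8 − 7
1 = −15 + 2·8
1 = 2·143 − 19·15
1 = −19·158 + 21·143
1 = 21·459 − 61·158
1 = −61·1994 + 265·459
1 = 265·12423 − 1651·1994
Hence 1994⁻¹ ≡ -1651 ≡ 10772 (mod 12423).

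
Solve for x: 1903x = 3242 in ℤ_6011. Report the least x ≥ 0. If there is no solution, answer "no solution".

1998

First find gcd(1903, 6011):
6011 = 3×1903 + 302
1903 = 6×302 + 91
302 = 3×91 + 29
91 = 3×29 + 4
29 = 7×4 + 1
4 = 4×1 + 0
gcd = 1, so a unique solution mod 6011 exists.
Back-substitute for the Bézout coefficients:
1 = 29 − 7·4
1 = −7·91 + 22·29
1 = 22·302 − 73·91
1 = −73·1903 + 460·302
1 = 460·6011 − 1453·1903
So 1903·(-1453) ≡ 1 (mod 6011), giving 1903⁻¹ ≡ 4558.
x ≡ 1903⁻¹·3242 ≡ 4558·3242 ≡ 1998 (mod 6011).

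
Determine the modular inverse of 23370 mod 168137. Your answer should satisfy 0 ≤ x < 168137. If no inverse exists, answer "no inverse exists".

117034

Run Euclid on (168137, 23370):
168137 = 7×23370 + 4547
23370 = 5×4547 + 635
4547 = 7×635 + 102
635 = 6×102 + 23
102 = 4×23 + 10
23 = 2×10 + 3
10 = 3×3 + 1
3 = 3×1 + 0
Since gcd(23370, 168137) = 1, back-substitute to write 1 as a combination:
1 = 10 − 3·3
1 = −3·23 + 7·10
1 = 7·102 − 31·23
1 = −31·635 + 193·102
1 = 193·4547 − 1382·635
1 = −1382·23370 + 7103·4547
1 = 7103·168137 − 51103·23370
Hence 23370⁻¹ ≡ -51103 ≡ 117034 (mod 168137).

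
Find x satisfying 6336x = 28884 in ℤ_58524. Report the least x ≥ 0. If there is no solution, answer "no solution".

First find gcd(6336, 58524):
58524 = 9*6336 + 1500
6336 = 4*1500 + 336
1500 = 4*336 + 156
336 = 2*156 + 24
156 = 6*24 + 12
24 = 2*12 + 0
gcd = 12 and 12 | 28884, so solutions exist. Divide through by 12: 528x ≡ 2407 (mod 4877).
Now find 528⁻¹ mod 4877:
4877 = 9*528 + 125
528 = 4*125 + 28
125 = 4*28 + 13
28 = 2*13 + 2
13 = 6*2 + 1
2 = 2*1 + 0
Back-substitute:
1 = 13 − 6·2
1 = −6·28 + 13·13
1 = 13·125 − 58·28
1 = −58·528 + 245·125
1 = 245·4877 − 2263·528
So 528·(-2263) ≡ 1 (mod 4877), i.e. 528⁻¹ ≡ 2614.
Then x ≡ 2614·2407 ≡ 568 (mod 4877); the smallest non-negative solution is x = 568.

568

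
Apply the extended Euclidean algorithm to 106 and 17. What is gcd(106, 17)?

Euclidean algorithm:
106 = 6*17 + 4
17 = 4*4 + 1
4 = 4*1 + 0
gcd(106, 17) = 1.
Back-substituting:
1 = 17 − 4·4
1 = −4·106 + 25·17
So 1 = (-4)·106 + (25)·17.

1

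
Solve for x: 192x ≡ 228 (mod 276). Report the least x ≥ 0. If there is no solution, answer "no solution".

First find gcd(192, 276):
276 = 1·192 + 84
192 = 2·84 + 24
84 = 3·24 + 12
24 = 2·12 + 0
gcd = 12 and 12 | 228, so solutions exist. Divide through by 12: 16x ≡ 19 (mod 23).
Now find 16⁻¹ mod 23:
23 = 1·16 + 7
16 = 2·7 + 2
7 = 3·2 + 1
2 = 2·1 + 0
Back-substitute:
1 = 7 − 3·2
1 = −3·16 + 7·7
1 = 7·23 − 10·16
So 16·(-10) ≡ 1 (mod 23), i.e. 16⁻¹ ≡ 13.
Then x ≡ 13·19 ≡ 17 (mod 23); the smallest non-negative solution is x = 17.

17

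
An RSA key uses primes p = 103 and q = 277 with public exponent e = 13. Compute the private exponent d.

φ(n) = (p−1)(q−1) = 102·276 = 28152.
Need d with 13·d ≡ 1 (mod 28152). Apply the extended Euclidean algorithm:
28152 = 2165·13 + 7
13 = 1·7 + 6
7 = 1·6 + 1
6 = 6·1 + 0
Back-substitute:
1 = 7 − 6
1 = −13 + 2·7
1 = 2·28152 − 4331·13
So 13·(-4331) ≡ 1 (mod 28152), hence d ≡ -4331 ≡ 23821 (mod 28152).

23821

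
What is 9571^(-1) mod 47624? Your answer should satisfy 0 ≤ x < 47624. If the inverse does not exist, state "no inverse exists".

Extended Euclidean algorithm:
47624 = 4·9571 + 9340
9571 = 1·9340 + 231
9340 = 40·231 + 100
231 = 2·100 + 31
100 = 3·31 + 7
31 = 4·7 + 3
7 = 2·3 + 1
3 = 3·1 + 0
Since gcd(9571, 47624) = 1, back-substitute to write 1 as a combination:
1 = 7 − 2·3
1 = −2·31 + 9·7
1 = 9·100 − 29·31
1 = −29·231 + 67·100
1 = 67·9340 − 2709·231
1 = −2709·9571 + 2776·9340
1 = 2776·47624 − 13813·9571
Hence 9571⁻¹ ≡ -13813 ≡ 33811 (mod 47624).

33811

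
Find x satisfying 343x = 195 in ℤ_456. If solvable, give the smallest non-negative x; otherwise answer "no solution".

309

First find gcd(343, 456):
456 = 1·343 + 113
343 = 3·113 + 4
113 = 28·4 + 1
4 = 4·1 + 0
gcd = 1, so a unique solution mod 456 exists.
Back-substitute for the Bézout coefficients:
1 = 113 − 28·4
1 = −28·343 + 85·113
1 = 85·456 − 113·343
So 343·(-113) ≡ 1 (mod 456), giving 343⁻¹ ≡ 343.
x ≡ 343⁻¹·195 ≡ 343·195 ≡ 309 (mod 456).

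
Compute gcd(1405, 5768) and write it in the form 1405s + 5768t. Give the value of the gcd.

Repeated division:
5768 = 4×1405 + 148
1405 = 9×148 + 73
148 = 2×73 + 2
73 = 36×2 + 1
2 = 2×1 + 0
gcd(1405, 5768) = 1.
Back-substituting:
1 = 73 − 36·2
1 = −36·148 + 73·73
1 = 73·1405 − 693·148
1 = −693·5768 + 2845·1405
So 1 = (-693)·5768 + (2845)·1405.

1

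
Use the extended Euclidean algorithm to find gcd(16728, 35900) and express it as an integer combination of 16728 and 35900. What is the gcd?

Repeated division:
35900 = 2*16728 + 2444
16728 = 6*2444 + 2064
2444 = 1*2064 + 380
2064 = 5*380 + 164
380 = 2*164 + 52
164 = 3*52 + 8
52 = 6*8 + 4
8 = 2*4 + 0
gcd(16728, 35900) = 4.
Working backward:
4 = 52 − 6·8
4 = −6·164 + 19·52
4 = 19·380 − 44·164
4 = −44·2064 + 239·380
4 = 239·2444 − 283·2064
4 = −283·16728 + 1937·2444
4 = 1937·35900 − 4157·16728
So 4 = (1937)·35900 + (-4157)·16728.

4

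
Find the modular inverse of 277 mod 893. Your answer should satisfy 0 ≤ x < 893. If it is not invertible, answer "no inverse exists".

216

Extended Euclidean algorithm:
893 = 3·277 + 62
277 = 4·62 + 29
62 = 2·29 + 4
29 = 7·4 + 1
4 = 4·1 + 0
The gcd is 1. Working backward:
1 = 29 − 7·4
1 = −7·62 + 15·29
1 = 15·277 − 67·62
1 = −67·893 + 216·277
So 277·216 ≡ 1 (mod 893).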